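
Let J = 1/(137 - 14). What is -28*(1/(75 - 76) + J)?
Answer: 3416/123 ≈ 27.772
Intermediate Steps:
J = 1/123 ≈ 0.0081301
-28*(1/(75 - 76) + J) = -28*(1/(75 - 76) + 1/123) = -28*(1/(-1) + 1/123) = -28*(-1 + 1/123) = -28*(-122/123) = 3416/123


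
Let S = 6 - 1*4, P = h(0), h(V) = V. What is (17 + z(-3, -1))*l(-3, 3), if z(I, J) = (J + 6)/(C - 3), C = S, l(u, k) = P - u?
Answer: 36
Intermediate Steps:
P = 0
S = 2 (S = 6 - 4 = 2)
l(u, k) = -u (l(u, k) = 0 - u = -u)
C = 2
z(I, J) = -6 - J (z(I, J) = (J + 6)/(2 - 3) = (6 + J)/(-1) = (6 + J)*(-1) = -6 - J)
(17 + z(-3, -1))*l(-3, 3) = (17 + (-6 - 1*(-1)))*(-1*(-3)) = (17 + (-6 + 1))*3 = (17 - 5)*3 = 12*3 = 36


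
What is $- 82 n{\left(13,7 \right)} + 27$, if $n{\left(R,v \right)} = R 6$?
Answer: $-6369$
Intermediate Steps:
$n{\left(R,v \right)} = 6 R$
$- 82 n{\left(13,7 \right)} + 27 = - 82 \cdot 6 \cdot 13 + 27 = \left(-82\right) 78 + 27 = -6396 + 27 = -6369$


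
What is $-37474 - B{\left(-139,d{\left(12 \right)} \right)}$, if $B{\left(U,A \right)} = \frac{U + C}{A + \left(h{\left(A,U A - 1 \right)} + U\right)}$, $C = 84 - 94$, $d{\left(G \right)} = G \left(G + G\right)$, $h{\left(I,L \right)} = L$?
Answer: $- \frac{1494613165}{39884} \approx -37474.0$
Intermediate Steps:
$d{\left(G \right)} = 2 G^{2}$ ($d{\left(G \right)} = G 2 G = 2 G^{2}$)
$C = -10$
$B{\left(U,A \right)} = \frac{-10 + U}{-1 + A + U + A U}$ ($B{\left(U,A \right)} = \frac{U - 10}{A + \left(\left(U A - 1\right) + U\right)} = \frac{-10 + U}{A + \left(\left(A U - 1\right) + U\right)} = \frac{-10 + U}{A + \left(\left(-1 + A U\right) + U\right)} = \frac{-10 + U}{A + \left(-1 + U + A U\right)} = \frac{-10 + U}{-1 + A + U + A U}$)
$-37474 - B{\left(-139,d{\left(12 \right)} \right)} = -37474 - \frac{-10 - 139}{-1 + 2 \cdot 12^{2} - 139 + 2 \cdot 12^{2} \left(-139\right)} = -37474 - \frac{1}{-1 + 2 \cdot 144 - 139 + 2 \cdot 144 \left(-139\right)} \left(-149\right) = -37474 - \frac{1}{-1 + 288 - 139 + 288 \left(-139\right)} \left(-149\right) = -37474 - \frac{1}{-1 + 288 - 139 - 40032} \left(-149\right) = -37474 - \frac{1}{-39884} \left(-149\right) = -37474 - \left(- \frac{1}{39884}\right) \left(-149\right) = -37474 - \frac{149}{39884} = - \frac{1494613165}{39884}$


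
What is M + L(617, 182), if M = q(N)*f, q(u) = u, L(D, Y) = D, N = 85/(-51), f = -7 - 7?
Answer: 1921/3 ≈ 640.33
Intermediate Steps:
f = -14
N = -5/3 (N = 85*(-1/51) = -5/3 ≈ -1.6667)
M = 70/3 (M = -5/3*(-14) = 70/3 ≈ 23.333)
M + L(617, 182) = 70/3 + 617 = 1921/3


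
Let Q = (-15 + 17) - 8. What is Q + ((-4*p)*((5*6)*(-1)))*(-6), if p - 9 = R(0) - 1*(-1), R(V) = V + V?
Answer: -7206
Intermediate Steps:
R(V) = 2*V
p = 10 (p = 9 + (2*0 - 1*(-1)) = 9 + (0 + 1) = 9 + 1 = 10)
Q = -6 (Q = 2 - 8 = -6)
Q + ((-4*p)*((5*6)*(-1)))*(-6) = -6 + ((-4*10)*((5*6)*(-1)))*(-6) = -6 - 1200*(-1)*(-6) = -6 - 40*(-30)*(-6) = -6 + 1200*(-6) = -6 - 7200 = -7206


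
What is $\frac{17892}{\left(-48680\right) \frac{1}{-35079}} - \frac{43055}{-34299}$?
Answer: $\frac{5382324059083}{417418830} \approx 12894.0$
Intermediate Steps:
$\frac{17892}{\left(-48680\right) \frac{1}{-35079}} - \frac{43055}{-34299} = \frac{17892}{\left(-48680\right) \left(- \frac{1}{35079}\right)} - - \frac{43055}{34299} = \frac{17892}{\frac{48680}{35079}} + \frac{43055}{34299} = 17892 \cdot \frac{35079}{48680} + \frac{43055}{34299} = \frac{156908367}{12170} + \frac{43055}{34299} = \frac{5382324059083}{417418830}$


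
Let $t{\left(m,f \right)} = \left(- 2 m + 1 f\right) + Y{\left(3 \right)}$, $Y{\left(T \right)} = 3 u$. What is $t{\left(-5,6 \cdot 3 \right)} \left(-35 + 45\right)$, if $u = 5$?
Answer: $430$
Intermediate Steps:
$Y{\left(T \right)} = 15$ ($Y{\left(T \right)} = 3 \cdot 5 = 15$)
$t{\left(m,f \right)} = 15 + f - 2 m$ ($t{\left(m,f \right)} = \left(- 2 m + 1 f\right) + 15 = \left(- 2 m + f\right) + 15 = \left(f - 2 m\right) + 15 = 15 + f - 2 m$)
$t{\left(-5,6 \cdot 3 \right)} \left(-35 + 45\right) = \left(15 + 6 \cdot 3 - -10\right) \left(-35 + 45\right) = \left(15 + 18 + 10\right) 10 = 43 \cdot 10 = 430$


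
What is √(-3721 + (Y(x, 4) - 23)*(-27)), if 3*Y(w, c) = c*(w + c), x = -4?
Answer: 10*I*√31 ≈ 55.678*I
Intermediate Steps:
Y(w, c) = c*(c + w)/3 (Y(w, c) = (c*(w + c))/3 = (c*(c + w))/3 = c*(c + w)/3)
√(-3721 + (Y(x, 4) - 23)*(-27)) = √(-3721 + ((⅓)*4*(4 - 4) - 23)*(-27)) = √(-3721 + ((⅓)*4*0 - 23)*(-27)) = √(-3721 + (0 - 23)*(-27)) = √(-3721 - 23*(-27)) = √(-3721 + 621) = √(-3100) = 10*I*√31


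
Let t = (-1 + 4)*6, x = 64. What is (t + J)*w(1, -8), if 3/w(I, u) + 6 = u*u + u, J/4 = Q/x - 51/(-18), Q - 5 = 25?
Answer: 749/400 ≈ 1.8725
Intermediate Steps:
Q = 30 (Q = 5 + 25 = 30)
J = 317/24 (J = 4*(30/64 - 51/(-18)) = 4*(30*(1/64) - 51*(-1/18)) = 4*(15/32 + 17/6) = 4*(317/96) = 317/24 ≈ 13.208)
w(I, u) = 3/(-6 + u + u**2) (w(I, u) = 3/(-6 + (u*u + u)) = 3/(-6 + (u**2 + u)) = 3/(-6 + (u + u**2)) = 3/(-6 + u + u**2))
t = 18 (t = 3*6 = 18)
(t + J)*w(1, -8) = (18 + 317/24)*(3/(-6 - 8 + (-8)**2)) = 749*(3/(-6 - 8 + 64))/24 = 749*(3/50)/24 = 749*(3*(1/50))/24 = (749/24)*(3/50) = 749/400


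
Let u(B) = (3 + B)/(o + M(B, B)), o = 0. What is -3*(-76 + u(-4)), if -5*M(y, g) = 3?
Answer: 223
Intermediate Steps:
M(y, g) = -⅗ (M(y, g) = -⅕*3 = -⅗)
u(B) = -5 - 5*B/3 (u(B) = (3 + B)/(0 - ⅗) = (3 + B)/(-⅗) = (3 + B)*(-5/3) = -5 - 5*B/3)
-3*(-76 + u(-4)) = -3*(-76 + (-5 - 5/3*(-4))) = -3*(-76 + (-5 + 20/3)) = -3*(-76 + 5/3) = -3*(-223/3) = 223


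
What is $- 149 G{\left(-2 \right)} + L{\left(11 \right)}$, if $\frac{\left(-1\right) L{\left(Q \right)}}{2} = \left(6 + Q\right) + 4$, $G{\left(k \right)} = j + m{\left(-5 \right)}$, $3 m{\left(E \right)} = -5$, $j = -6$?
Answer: $\frac{3301}{3} \approx 1100.3$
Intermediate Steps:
$m{\left(E \right)} = - \frac{5}{3}$ ($m{\left(E \right)} = \frac{1}{3} \left(-5\right) = - \frac{5}{3}$)
$G{\left(k \right)} = - \frac{23}{3}$ ($G{\left(k \right)} = -6 - \frac{5}{3} = - \frac{23}{3}$)
$L{\left(Q \right)} = -20 - 2 Q$ ($L{\left(Q \right)} = - 2 \left(\left(6 + Q\right) + 4\right) = - 2 \left(10 + Q\right) = -20 - 2 Q$)
$- 149 G{\left(-2 \right)} + L{\left(11 \right)} = \left(-149\right) \left(- \frac{23}{3}\right) - 42 = \frac{3427}{3} - 42 = \frac{3301}{3}$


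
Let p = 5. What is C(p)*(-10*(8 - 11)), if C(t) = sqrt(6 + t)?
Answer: 30*sqrt(11) ≈ 99.499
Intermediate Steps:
C(p)*(-10*(8 - 11)) = sqrt(6 + 5)*(-10*(8 - 11)) = sqrt(11)*(-10*(-3)) = sqrt(11)*30 = 30*sqrt(11)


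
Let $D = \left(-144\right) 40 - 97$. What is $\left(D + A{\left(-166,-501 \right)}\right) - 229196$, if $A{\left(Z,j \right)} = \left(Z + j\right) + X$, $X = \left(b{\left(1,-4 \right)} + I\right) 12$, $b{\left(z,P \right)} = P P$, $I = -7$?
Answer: $-235612$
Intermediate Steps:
$b{\left(z,P \right)} = P^{2}$
$D = -5857$ ($D = -5760 - 97 = -5857$)
$X = 108$ ($X = \left(\left(-4\right)^{2} - 7\right) 12 = \left(16 - 7\right) 12 = 9 \cdot 12 = 108$)
$A{\left(Z,j \right)} = 108 + Z + j$ ($A{\left(Z,j \right)} = \left(Z + j\right) + 108 = 108 + Z + j$)
$\left(D + A{\left(-166,-501 \right)}\right) - 229196 = \left(-5857 - 559\right) - 229196 = -6416 - 229196 = -235612$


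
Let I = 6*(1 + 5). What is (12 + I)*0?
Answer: 0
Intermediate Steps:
I = 36 (I = 6*6 = 36)
(12 + I)*0 = (12 + 36)*0 = 48*0 = 0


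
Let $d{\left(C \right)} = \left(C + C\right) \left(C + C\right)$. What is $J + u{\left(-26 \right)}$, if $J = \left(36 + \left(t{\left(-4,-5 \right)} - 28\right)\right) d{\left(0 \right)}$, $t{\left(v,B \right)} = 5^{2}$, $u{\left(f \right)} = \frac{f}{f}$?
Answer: $1$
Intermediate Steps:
$u{\left(f \right)} = 1$
$t{\left(v,B \right)} = 25$
$d{\left(C \right)} = 4 C^{2}$ ($d{\left(C \right)} = 2 C 2 C = 4 C^{2}$)
$J = 0$ ($J = \left(36 + \left(25 - 28\right)\right) 4 \cdot 0^{2} = \left(36 - 3\right) 4 \cdot 0 = 33 \cdot 0 = 0$)
$J + u{\left(-26 \right)} = 0 + 1 = 1$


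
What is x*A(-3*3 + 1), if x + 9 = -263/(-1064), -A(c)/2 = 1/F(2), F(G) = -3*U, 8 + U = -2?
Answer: 9313/15960 ≈ 0.58352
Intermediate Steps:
U = -10 (U = -8 - 2 = -10)
F(G) = 30 (F(G) = -3*(-10) = 30)
A(c) = -1/15 (A(c) = -2/30 = -2*1/30 = -1/15)
x = -9313/1064 (x = -9 - 263/(-1064) = -9 - 263*(-1/1064) = -9 + 263/1064 = -9313/1064 ≈ -8.7528)
x*A(-3*3 + 1) = -9313/1064*(-1/15) = 9313/15960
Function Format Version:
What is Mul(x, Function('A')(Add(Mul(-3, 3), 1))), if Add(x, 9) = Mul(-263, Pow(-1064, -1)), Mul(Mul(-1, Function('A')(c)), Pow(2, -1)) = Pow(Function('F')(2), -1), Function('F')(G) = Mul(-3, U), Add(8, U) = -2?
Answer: Rational(9313, 15960) ≈ 0.58352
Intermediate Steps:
U = -10 (U = Add(-8, -2) = -10)
Function('F')(G) = 30 (Function('F')(G) = Mul(-3, -10) = 30)
Function('A')(c) = Rational(-1, 15) (Function('A')(c) = Mul(-2, Pow(30, -1)) = Mul(-2, Rational(1, 30)) = Rational(-1, 15))
x = Rational(-9313, 1064) (x = Add(-9, Mul(-263, Pow(-1064, -1))) = Add(-9, Mul(-263, Rational(-1, 1064))) = Add(-9, Rational(263, 1064)) = Rational(-9313, 1064) ≈ -8.7528)
Mul(x, Function('A')(Add(Mul(-3, 3), 1))) = Mul(Rational(-9313, 1064), Rational(-1, 15)) = Rational(9313, 15960)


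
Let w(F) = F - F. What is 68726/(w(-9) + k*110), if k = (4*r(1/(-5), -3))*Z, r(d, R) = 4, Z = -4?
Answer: -34363/3520 ≈ -9.7622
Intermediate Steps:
w(F) = 0
k = -64 (k = (4*4)*(-4) = 16*(-4) = -64)
68726/(w(-9) + k*110) = 68726/(0 - 64*110) = 68726/(0 - 7040) = 68726/(-7040) = 68726*(-1/7040) = -34363/3520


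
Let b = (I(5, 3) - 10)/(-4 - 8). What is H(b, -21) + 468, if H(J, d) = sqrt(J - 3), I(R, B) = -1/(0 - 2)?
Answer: 468 + I*sqrt(318)/12 ≈ 468.0 + 1.486*I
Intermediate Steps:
I(R, B) = 1/2 (I(R, B) = -1/(-2) = -1*(-1/2) = 1/2)
b = 19/24 (b = (1/2 - 10)/(-4 - 8) = -19/2/(-12) = -19/2*(-1/12) = 19/24 ≈ 0.79167)
H(J, d) = sqrt(-3 + J)
H(b, -21) + 468 = sqrt(-3 + 19/24) + 468 = sqrt(-53/24) + 468 = I*sqrt(318)/12 + 468 = 468 + I*sqrt(318)/12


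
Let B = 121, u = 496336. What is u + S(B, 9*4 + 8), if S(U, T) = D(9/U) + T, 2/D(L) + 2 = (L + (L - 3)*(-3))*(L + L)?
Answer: 2482878119/5002 ≈ 4.9638e+5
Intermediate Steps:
D(L) = 2/(-2 + 2*L*(9 - 2*L)) (D(L) = 2/(-2 + (L + (L - 3)*(-3))*(L + L)) = 2/(-2 + (L + (-3 + L)*(-3))*(2*L)) = 2/(-2 + (L + (9 - 3*L))*(2*L)) = 2/(-2 + (9 - 2*L)*(2*L)) = 2/(-2 + 2*L*(9 - 2*L)))
S(U, T) = T - 1/(1 - 81/U + 162/U**2) (S(U, T) = -1/(1 - 81/U + 2*(9/U)**2) + T = -1/(1 - 81/U + 2*(81/U**2)) + T = -1/(1 - 81/U + 162/U**2) + T = T - 1/(1 - 81/U + 162/U**2))
u + S(B, 9*4 + 8) = 496336 + (-1*121**2 + (9*4 + 8)*(162 + 121**2 - 81*121))/(162 + 121**2 - 81*121) = 496336 + (-1*14641 + (36 + 8)*(162 + 14641 - 9801))/(162 + 14641 - 9801) = 496336 + (-14641 + 44*5002)/5002 = 496336 + (-14641 + 220088)/5002 = 496336 + (1/5002)*205447 = 496336 + 205447/5002 = 2482878119/5002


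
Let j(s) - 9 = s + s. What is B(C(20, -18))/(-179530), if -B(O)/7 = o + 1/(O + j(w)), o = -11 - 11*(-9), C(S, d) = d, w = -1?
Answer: 6769/1974830 ≈ 0.0034276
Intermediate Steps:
j(s) = 9 + 2*s (j(s) = 9 + (s + s) = 9 + 2*s)
o = 88 (o = -11 + 99 = 88)
B(O) = -616 - 7/(7 + O) (B(O) = -7*(88 + 1/(O + (9 + 2*(-1)))) = -7*(88 + 1/(O + (9 - 2))) = -7*(88 + 1/(O + 7)) = -7*(88 + 1/(7 + O)) = -616 - 7/(7 + O))
B(C(20, -18))/(-179530) = (7*(-617 - 88*(-18))/(7 - 18))/(-179530) = (7*(-617 + 1584)/(-11))*(-1/179530) = (7*(-1/11)*967)*(-1/179530) = -6769/11*(-1/179530) = 6769/1974830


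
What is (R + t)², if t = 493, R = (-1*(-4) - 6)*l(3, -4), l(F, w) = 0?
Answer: 243049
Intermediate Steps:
R = 0 (R = (-1*(-4) - 6)*0 = (4 - 6)*0 = -2*0 = 0)
(R + t)² = (0 + 493)² = 493² = 243049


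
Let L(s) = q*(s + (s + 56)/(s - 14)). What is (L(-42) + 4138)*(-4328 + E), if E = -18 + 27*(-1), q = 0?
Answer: -18095474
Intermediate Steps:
E = -45 (E = -18 - 27 = -45)
L(s) = 0 (L(s) = 0*(s + (s + 56)/(s - 14)) = 0*(s + (56 + s)/(-14 + s)) = 0)
(L(-42) + 4138)*(-4328 + E) = (0 + 4138)*(-4328 - 45) = 4138*(-4373) = -18095474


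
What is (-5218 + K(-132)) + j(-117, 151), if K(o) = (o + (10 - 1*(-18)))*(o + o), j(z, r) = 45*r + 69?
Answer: 29102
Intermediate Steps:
j(z, r) = 69 + 45*r
K(o) = 2*o*(28 + o) (K(o) = (o + (10 + 18))*(2*o) = (o + 28)*(2*o) = (28 + o)*(2*o) = 2*o*(28 + o))
(-5218 + K(-132)) + j(-117, 151) = (-5218 + 2*(-132)*(28 - 132)) + (69 + 45*151) = (-5218 + 2*(-132)*(-104)) + (69 + 6795) = (-5218 + 27456) + 6864 = 22238 + 6864 = 29102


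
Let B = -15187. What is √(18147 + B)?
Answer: 4*√185 ≈ 54.406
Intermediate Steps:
√(18147 + B) = √(18147 - 15187) = √2960 = 4*√185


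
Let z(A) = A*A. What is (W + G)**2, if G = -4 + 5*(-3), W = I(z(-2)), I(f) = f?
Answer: 225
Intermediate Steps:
z(A) = A**2
W = 4 (W = (-2)**2 = 4)
G = -19 (G = -4 - 15 = -19)
(W + G)**2 = (4 - 19)**2 = (-15)**2 = 225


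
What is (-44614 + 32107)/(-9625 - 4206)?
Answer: 12507/13831 ≈ 0.90427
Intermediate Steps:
(-44614 + 32107)/(-9625 - 4206) = -12507/(-13831) = -12507*(-1/13831) = 12507/13831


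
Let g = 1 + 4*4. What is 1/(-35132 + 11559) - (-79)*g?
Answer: 31658538/23573 ≈ 1343.0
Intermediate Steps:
g = 17 (g = 1 + 16 = 17)
1/(-35132 + 11559) - (-79)*g = 1/(-35132 + 11559) - (-79)*17 = 1/(-23573) - 1*(-1343) = -1/23573 + 1343 = 31658538/23573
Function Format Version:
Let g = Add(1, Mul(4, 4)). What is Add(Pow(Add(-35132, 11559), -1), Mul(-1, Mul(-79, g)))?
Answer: Rational(31658538, 23573) ≈ 1343.0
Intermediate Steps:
g = 17 (g = Add(1, 16) = 17)
Add(Pow(Add(-35132, 11559), -1), Mul(-1, Mul(-79, g))) = Add(Pow(Add(-35132, 11559), -1), Mul(-1, Mul(-79, 17))) = Add(Pow(-23573, -1), Mul(-1, -1343)) = Add(Rational(-1, 23573), 1343) = Rational(31658538, 23573)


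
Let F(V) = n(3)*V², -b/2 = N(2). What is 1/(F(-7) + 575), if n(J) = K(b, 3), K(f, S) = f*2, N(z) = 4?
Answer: -1/209 ≈ -0.0047847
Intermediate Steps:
b = -8 (b = -2*4 = -8)
K(f, S) = 2*f
n(J) = -16 (n(J) = 2*(-8) = -16)
F(V) = -16*V²
1/(F(-7) + 575) = 1/(-16*(-7)² + 575) = 1/(-16*49 + 575) = 1/(-784 + 575) = 1/(-209) = -1/209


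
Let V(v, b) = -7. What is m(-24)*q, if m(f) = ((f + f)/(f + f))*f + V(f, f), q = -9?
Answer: 279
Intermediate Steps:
m(f) = -7 + f (m(f) = ((f + f)/(f + f))*f - 7 = ((2*f)/((2*f)))*f - 7 = ((2*f)*(1/(2*f)))*f - 7 = 1*f - 7 = f - 7 = -7 + f)
m(-24)*q = (-7 - 24)*(-9) = -31*(-9) = 279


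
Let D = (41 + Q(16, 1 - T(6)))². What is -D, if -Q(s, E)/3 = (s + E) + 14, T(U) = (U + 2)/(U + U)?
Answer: -2500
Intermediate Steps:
T(U) = (2 + U)/(2*U) (T(U) = (2 + U)/((2*U)) = (2 + U)*(1/(2*U)) = (2 + U)/(2*U))
Q(s, E) = -42 - 3*E - 3*s (Q(s, E) = -3*((s + E) + 14) = -3*((E + s) + 14) = -3*(14 + E + s) = -42 - 3*E - 3*s)
D = 2500 (D = (41 + (-42 - 3*(1 - (2 + 6)/(2*6)) - 3*16))² = (41 + (-42 - 3*(1 - 8/(2*6)) - 48))² = (41 + (-42 - 3*(1 - 1*⅔) - 48))² = (41 + (-42 - 3*(1 - ⅔) - 48))² = (41 + (-42 - 3*⅓ - 48))² = (41 + (-42 - 1 - 48))² = (41 - 91)² = (-50)² = 2500)
-D = -1*2500 = -2500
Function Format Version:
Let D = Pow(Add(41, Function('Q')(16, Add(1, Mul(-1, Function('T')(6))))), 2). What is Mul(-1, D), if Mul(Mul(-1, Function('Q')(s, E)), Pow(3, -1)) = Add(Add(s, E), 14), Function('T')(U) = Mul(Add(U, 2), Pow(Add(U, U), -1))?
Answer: -2500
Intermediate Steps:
Function('T')(U) = Mul(Rational(1, 2), Pow(U, -1), Add(2, U)) (Function('T')(U) = Mul(Add(2, U), Pow(Mul(2, U), -1)) = Mul(Add(2, U), Mul(Rational(1, 2), Pow(U, -1))) = Mul(Rational(1, 2), Pow(U, -1), Add(2, U)))
Function('Q')(s, E) = Add(-42, Mul(-3, E), Mul(-3, s)) (Function('Q')(s, E) = Mul(-3, Add(Add(s, E), 14)) = Mul(-3, Add(Add(E, s), 14)) = Mul(-3, Add(14, E, s)) = Add(-42, Mul(-3, E), Mul(-3, s)))
D = 2500 (D = Pow(Add(41, Add(-42, Mul(-3, Add(1, Mul(-1, Mul(Rational(1, 2), Pow(6, -1), Add(2, 6))))), Mul(-3, 16))), 2) = Pow(Add(41, Add(-42, Mul(-3, Add(1, Mul(-1, Mul(Rational(1, 2), Rational(1, 6), 8)))), -48)), 2) = Pow(Add(41, Add(-42, Mul(-3, Add(1, Mul(-1, Rational(2, 3)))), -48)), 2) = Pow(Add(41, Add(-42, Mul(-3, Add(1, Rational(-2, 3))), -48)), 2) = Pow(Add(41, Add(-42, Mul(-3, Rational(1, 3)), -48)), 2) = Pow(Add(41, Add(-42, -1, -48)), 2) = Pow(Add(41, -91), 2) = Pow(-50, 2) = 2500)
Mul(-1, D) = Mul(-1, 2500) = -2500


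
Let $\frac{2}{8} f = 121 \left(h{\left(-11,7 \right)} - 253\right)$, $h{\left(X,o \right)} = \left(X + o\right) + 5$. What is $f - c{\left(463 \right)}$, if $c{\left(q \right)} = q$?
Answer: $-122431$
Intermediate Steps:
$h{\left(X,o \right)} = 5 + X + o$
$f = -121968$ ($f = 4 \cdot 121 \left(\left(5 - 11 + 7\right) - 253\right) = 4 \cdot 121 \left(1 - 253\right) = 4 \cdot 121 \left(-252\right) = 4 \left(-30492\right) = -121968$)
$f - c{\left(463 \right)} = -121968 - 463 = -122431$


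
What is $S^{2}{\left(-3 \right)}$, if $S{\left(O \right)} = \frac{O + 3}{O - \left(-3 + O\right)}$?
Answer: $0$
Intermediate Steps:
$S{\left(O \right)} = 1 + \frac{O}{3}$ ($S{\left(O \right)} = \frac{3 + O}{3} = \left(3 + O\right) \frac{1}{3} = 1 + \frac{O}{3}$)
$S^{2}{\left(-3 \right)} = \left(1 + \frac{1}{3} \left(-3\right)\right)^{2} = \left(1 - 1\right)^{2} = 0^{2} = 0$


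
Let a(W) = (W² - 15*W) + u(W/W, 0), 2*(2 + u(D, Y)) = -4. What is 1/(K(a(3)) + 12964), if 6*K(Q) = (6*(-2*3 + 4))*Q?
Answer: 1/13044 ≈ 7.6664e-5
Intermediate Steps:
u(D, Y) = -4 (u(D, Y) = -2 + (½)*(-4) = -2 - 2 = -4)
a(W) = -4 + W² - 15*W (a(W) = (W² - 15*W) - 4 = -4 + W² - 15*W)
K(Q) = -2*Q (K(Q) = ((6*(-2*3 + 4))*Q)/6 = ((6*(-6 + 4))*Q)/6 = ((6*(-2))*Q)/6 = (-12*Q)/6 = -2*Q)
1/(K(a(3)) + 12964) = 1/(-2*(-4 + 3² - 15*3) + 12964) = 1/(-2*(-4 + 9 - 45) + 12964) = 1/(-2*(-40) + 12964) = 1/(80 + 12964) = 1/13044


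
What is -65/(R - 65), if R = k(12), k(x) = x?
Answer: 65/53 ≈ 1.2264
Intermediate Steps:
R = 12
-65/(R - 65) = -65/(12 - 65) = -65/(-53) = -65*(-1/53) = 65/53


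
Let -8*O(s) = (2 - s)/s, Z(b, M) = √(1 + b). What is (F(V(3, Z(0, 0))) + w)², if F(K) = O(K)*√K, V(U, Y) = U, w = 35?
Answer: (840 + √3)²/576 ≈ 1230.1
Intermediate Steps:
O(s) = -(2 - s)/(8*s)
F(K) = (-2 + K)/(8*√K) (F(K) = ((-2 + K)/(8*K))*√K = (-2 + K)/(8*√K))
(F(V(3, Z(0, 0))) + w)² = ((-2 + 3)/(8*√3) + 35)² = ((⅛)*(√3/3)*1 + 35)² = (√3/24 + 35)² = (35 + √3/24)²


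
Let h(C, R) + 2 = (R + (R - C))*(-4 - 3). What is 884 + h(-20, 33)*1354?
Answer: -816932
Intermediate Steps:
h(C, R) = -2 - 14*R + 7*C (h(C, R) = -2 + (R + (R - C))*(-4 - 3) = -2 + (-C + 2*R)*(-7) = -2 + (-14*R + 7*C) = -2 - 14*R + 7*C)
884 + h(-20, 33)*1354 = 884 + (-2 - 14*33 + 7*(-20))*1354 = 884 + (-2 - 462 - 140)*1354 = 884 - 604*1354 = 884 - 817816 = -816932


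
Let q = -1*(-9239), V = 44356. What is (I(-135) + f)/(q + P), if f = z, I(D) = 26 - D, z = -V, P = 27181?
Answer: -8839/7284 ≈ -1.2135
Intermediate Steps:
q = 9239
z = -44356 (z = -1*44356 = -44356)
f = -44356
(I(-135) + f)/(q + P) = ((26 - 1*(-135)) - 44356)/(9239 + 27181) = ((26 + 135) - 44356)/36420 = (161 - 44356)*(1/36420) = -44195*1/36420 = -8839/7284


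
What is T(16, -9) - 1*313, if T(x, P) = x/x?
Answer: -312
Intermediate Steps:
T(x, P) = 1
T(16, -9) - 1*313 = 1 - 1*313 = 1 - 313 = -312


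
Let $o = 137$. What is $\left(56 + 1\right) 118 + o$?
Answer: $6863$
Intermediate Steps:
$\left(56 + 1\right) 118 + o = \left(56 + 1\right) 118 + 137 = 57 \cdot 118 + 137 = 6726 + 137 = 6863$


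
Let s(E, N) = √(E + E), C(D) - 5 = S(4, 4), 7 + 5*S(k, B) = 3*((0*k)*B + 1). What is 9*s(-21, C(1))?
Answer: 9*I*√42 ≈ 58.327*I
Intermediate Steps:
S(k, B) = -⅘ (S(k, B) = -7/5 + (3*((0*k)*B + 1))/5 = -7/5 + (3*(0*B + 1))/5 = -7/5 + (3*(0 + 1))/5 = -7/5 + (3*1)/5 = -7/5 + (⅕)*3 = -7/5 + ⅗ = -⅘)
C(D) = 21/5 (C(D) = 5 - ⅘ = 21/5)
s(E, N) = √2*√E (s(E, N) = √(2*E) = √2*√E)
9*s(-21, C(1)) = 9*(√2*√(-21)) = 9*(√2*(I*√21)) = 9*(I*√42) = 9*I*√42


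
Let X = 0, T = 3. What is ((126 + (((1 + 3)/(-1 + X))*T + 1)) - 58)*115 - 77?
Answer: 6478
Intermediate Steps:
((126 + (((1 + 3)/(-1 + X))*T + 1)) - 58)*115 - 77 = ((126 + (((1 + 3)/(-1 + 0))*3 + 1)) - 58)*115 - 77 = ((126 + ((4/(-1))*3 + 1)) - 58)*115 - 77 = ((126 + ((4*(-1))*3 + 1)) - 58)*115 - 77 = ((126 + (-4*3 + 1)) - 58)*115 - 77 = ((126 + (-12 + 1)) - 58)*115 - 77 = ((126 - 11) - 58)*115 - 77 = (115 - 58)*115 - 77 = 57*115 - 77 = 6555 - 77 = 6478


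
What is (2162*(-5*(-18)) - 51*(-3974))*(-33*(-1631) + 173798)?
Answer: 90423352734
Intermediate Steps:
(2162*(-5*(-18)) - 51*(-3974))*(-33*(-1631) + 173798) = (2162*90 + 202674)*(53823 + 173798) = (194580 + 202674)*227621 = 397254*227621 = 90423352734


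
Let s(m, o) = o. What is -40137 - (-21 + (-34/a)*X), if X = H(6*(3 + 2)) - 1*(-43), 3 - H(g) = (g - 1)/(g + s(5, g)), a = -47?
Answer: -56609987/1410 ≈ -40149.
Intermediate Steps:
H(g) = 3 - (-1 + g)/(2*g) (H(g) = 3 - (g - 1)/(g + g) = 3 - (-1 + g)/(2*g))
X = 2731/60 (X = (1 + 5*(6*(3 + 2)))/(2*((6*(3 + 2)))) - 1*(-43) = (1 + 5*(6*5))/(2*((6*5))) + 43 = (½)*(1 + 5*30)/30 + 43 = (½)*(1/30)*(1 + 150) + 43 = (½)*(1/30)*151 + 43 = 151/60 + 43 = 2731/60 ≈ 45.517)
-40137 - (-21 + (-34/a)*X) = -40137 - (-21 - 34/(-47)*(2731/60)) = -40137 - (-21 - 34*(-1/47)*(2731/60)) = -40137 - (-21 + (34/47)*(2731/60)) = -40137 - (-21 + 46427/1410) = -40137 - 1*16817/1410 = -40137 - 16817/1410 = -56609987/1410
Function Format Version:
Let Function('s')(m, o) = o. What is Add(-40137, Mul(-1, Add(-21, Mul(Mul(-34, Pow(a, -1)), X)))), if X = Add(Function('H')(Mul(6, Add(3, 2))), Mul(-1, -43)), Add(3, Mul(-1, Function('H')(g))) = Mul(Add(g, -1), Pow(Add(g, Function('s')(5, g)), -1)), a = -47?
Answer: Rational(-56609987, 1410) ≈ -40149.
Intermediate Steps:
Function('H')(g) = Add(3, Mul(Rational(-1, 2), Pow(g, -1), Add(-1, g))) (Function('H')(g) = Add(3, Mul(-1, Mul(Add(g, -1), Pow(Add(g, g), -1)))) = Add(3, Mul(-1, Mul(Add(-1, g), Pow(Mul(2, g), -1)))) = Add(3, Mul(-1, Mul(Add(-1, g), Mul(Rational(1, 2), Pow(g, -1))))) = Add(3, Mul(-1, Mul(Rational(1, 2), Pow(g, -1), Add(-1, g)))) = Add(3, Mul(Rational(-1, 2), Pow(g, -1), Add(-1, g))))
X = Rational(2731, 60) (X = Add(Mul(Rational(1, 2), Pow(Mul(6, Add(3, 2)), -1), Add(1, Mul(5, Mul(6, Add(3, 2))))), Mul(-1, -43)) = Add(Mul(Rational(1, 2), Pow(Mul(6, 5), -1), Add(1, Mul(5, Mul(6, 5)))), 43) = Add(Mul(Rational(1, 2), Pow(30, -1), Add(1, Mul(5, 30))), 43) = Add(Mul(Rational(1, 2), Rational(1, 30), Add(1, 150)), 43) = Add(Mul(Rational(1, 2), Rational(1, 30), 151), 43) = Add(Rational(151, 60), 43) = Rational(2731, 60) ≈ 45.517)
Add(-40137, Mul(-1, Add(-21, Mul(Mul(-34, Pow(a, -1)), X)))) = Add(-40137, Mul(-1, Add(-21, Mul(Mul(-34, Pow(-47, -1)), Rational(2731, 60))))) = Add(-40137, Mul(-1, Add(-21, Mul(Mul(-34, Rational(-1, 47)), Rational(2731, 60))))) = Add(-40137, Mul(-1, Add(-21, Mul(Rational(34, 47), Rational(2731, 60))))) = Add(-40137, Mul(-1, Add(-21, Rational(46427, 1410)))) = Add(-40137, Mul(-1, Rational(16817, 1410))) = Add(-40137, Rational(-16817, 1410)) = Rational(-56609987, 1410)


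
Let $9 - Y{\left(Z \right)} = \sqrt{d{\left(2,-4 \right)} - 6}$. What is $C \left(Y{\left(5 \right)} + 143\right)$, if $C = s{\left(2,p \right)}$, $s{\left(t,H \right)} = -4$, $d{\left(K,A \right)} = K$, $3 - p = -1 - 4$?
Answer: $-608 + 8 i \approx -608.0 + 8.0 i$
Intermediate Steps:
$p = 8$ ($p = 3 - \left(-1 - 4\right) = 3 - -5 = 3 + 5 = 8$)
$C = -4$
$Y{\left(Z \right)} = 9 - 2 i$ ($Y{\left(Z \right)} = 9 - \sqrt{2 - 6} = 9 - \sqrt{-4} = 9 - 2 i$)
$C \left(Y{\left(5 \right)} + 143\right) = - 4 \left(\left(9 - 2 i\right) + 143\right) = - 4 \left(152 - 2 i\right) = -608 + 8 i$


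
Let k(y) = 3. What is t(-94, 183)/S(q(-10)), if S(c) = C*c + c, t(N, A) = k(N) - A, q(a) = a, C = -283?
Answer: -3/47 ≈ -0.063830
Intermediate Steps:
t(N, A) = 3 - A
S(c) = -282*c (S(c) = -283*c + c = -282*c)
t(-94, 183)/S(q(-10)) = (3 - 1*183)/((-282*(-10))) = (3 - 183)/2820 = -180*1/2820 = -3/47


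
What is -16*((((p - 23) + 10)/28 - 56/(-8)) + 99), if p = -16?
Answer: -11756/7 ≈ -1679.4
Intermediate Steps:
-16*((((p - 23) + 10)/28 - 56/(-8)) + 99) = -16*((((-16 - 23) + 10)/28 - 56/(-8)) + 99) = -16*(((-39 + 10)*(1/28) - 56*(-1/8)) + 99) = -16*((-29*1/28 + 7) + 99) = -16*((-29/28 + 7) + 99) = -16*(167/28 + 99) = -16*2939/28 = -11756/7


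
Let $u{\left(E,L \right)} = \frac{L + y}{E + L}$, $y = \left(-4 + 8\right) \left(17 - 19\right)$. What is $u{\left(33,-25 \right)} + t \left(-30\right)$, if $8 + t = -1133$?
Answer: $\frac{273807}{8} \approx 34226.0$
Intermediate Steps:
$t = -1141$ ($t = -8 - 1133 = -1141$)
$y = -8$ ($y = 4 \left(-2\right) = -8$)
$u{\left(E,L \right)} = \frac{-8 + L}{E + L}$ ($u{\left(E,L \right)} = \frac{L - 8}{E + L} = \frac{-8 + L}{E + L}$)
$u{\left(33,-25 \right)} + t \left(-30\right) = \frac{-8 - 25}{33 - 25} - -34230 = \frac{1}{8} \left(-33\right) + 34230 = - \frac{33}{8} + 34230 = \frac{273807}{8}$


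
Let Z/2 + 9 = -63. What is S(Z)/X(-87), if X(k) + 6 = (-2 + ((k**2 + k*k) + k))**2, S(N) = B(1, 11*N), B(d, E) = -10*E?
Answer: 3168/45294479 ≈ 6.9942e-5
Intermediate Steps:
Z = -144 (Z = -18 + 2*(-63) = -18 - 126 = -144)
S(N) = -110*N
X(k) = -6 + (-2 + k + 2*k**2)**2 (X(k) = -6 + (-2 + ((k**2 + k*k) + k))**2 = -6 + (-2 + ((k**2 + k**2) + k))**2 = -6 + (-2 + (2*k**2 + k))**2 = -6 + (-2 + (k + 2*k**2))**2 = -6 + (-2 + k + 2*k**2)**2)
S(Z)/X(-87) = (-110*(-144))/(-6 + (-2 - 87 + 2*(-87)**2)**2) = 15840/(-6 + (-2 - 87 + 2*7569)**2) = 15840/(-6 + (-2 - 87 + 15138)**2) = 15840/(-6 + 15049**2) = 15840/(-6 + 226472401) = 15840/226472395 = 15840*(1/226472395) = 3168/45294479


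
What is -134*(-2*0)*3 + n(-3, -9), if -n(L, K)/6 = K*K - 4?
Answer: -462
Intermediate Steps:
n(L, K) = 24 - 6*K² (n(L, K) = -6*(K*K - 4) = -6*(K² - 4) = -6*(-4 + K²) = 24 - 6*K²)
-134*(-2*0)*3 + n(-3, -9) = -134*(-2*0)*3 + (24 - 6*(-9)²) = -0*3 + (24 - 6*81) = -134*0 + (24 - 486) = 0 - 462 = -462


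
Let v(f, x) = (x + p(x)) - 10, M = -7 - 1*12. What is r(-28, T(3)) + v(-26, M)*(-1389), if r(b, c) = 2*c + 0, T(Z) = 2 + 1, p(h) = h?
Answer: 66678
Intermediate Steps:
T(Z) = 3
M = -19 (M = -7 - 12 = -19)
r(b, c) = 2*c
v(f, x) = -10 + 2*x (v(f, x) = (x + x) - 10 = 2*x - 10 = -10 + 2*x)
r(-28, T(3)) + v(-26, M)*(-1389) = 2*3 + (-10 + 2*(-19))*(-1389) = 6 + (-10 - 38)*(-1389) = 6 - 48*(-1389) = 6 + 66672 = 66678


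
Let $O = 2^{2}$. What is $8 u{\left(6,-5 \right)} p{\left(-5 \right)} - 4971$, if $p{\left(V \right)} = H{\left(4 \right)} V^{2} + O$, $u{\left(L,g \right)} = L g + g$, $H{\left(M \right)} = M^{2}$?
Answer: $-118091$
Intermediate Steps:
$u{\left(L,g \right)} = g + L g$
$O = 4$
$p{\left(V \right)} = 4 + 16 V^{2}$ ($p{\left(V \right)} = 4^{2} V^{2} + 4 = 16 V^{2} + 4 = 4 + 16 V^{2}$)
$8 u{\left(6,-5 \right)} p{\left(-5 \right)} - 4971 = 8 \left(- 5 \left(1 + 6\right)\right) \left(4 + 16 \left(-5\right)^{2}\right) - 4971 = 8 \left(\left(-5\right) 7\right) \left(4 + 16 \cdot 25\right) - 4971 = 8 \left(-35\right) \left(4 + 400\right) - 4971 = \left(-280\right) 404 - 4971 = -113120 - 4971 = -118091$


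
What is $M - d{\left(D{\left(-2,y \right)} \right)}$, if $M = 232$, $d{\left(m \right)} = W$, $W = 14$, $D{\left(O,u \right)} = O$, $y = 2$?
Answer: $218$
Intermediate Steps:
$d{\left(m \right)} = 14$
$M - d{\left(D{\left(-2,y \right)} \right)} = 232 - 14 = 218$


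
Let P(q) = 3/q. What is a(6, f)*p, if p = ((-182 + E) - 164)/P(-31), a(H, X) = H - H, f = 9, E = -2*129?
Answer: 0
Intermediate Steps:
E = -258
a(H, X) = 0
p = 18724/3 (p = ((-182 - 258) - 164)/((3/(-31))) = (-440 - 164)/((3*(-1/31))) = -604/(-3/31) = -604*(-31/3) = 18724/3 ≈ 6241.3)
a(6, f)*p = 0*(18724/3) = 0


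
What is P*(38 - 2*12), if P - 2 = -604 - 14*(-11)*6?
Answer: 4508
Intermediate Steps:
P = 322 (P = 2 + (-604 - 14*(-11)*6) = 2 + (-604 - (-154)*6) = 2 + (-604 - 1*(-924)) = 2 + (-604 + 924) = 2 + 320 = 322)
P*(38 - 2*12) = 322*(38 - 2*12) = 322*(38 - 1*24) = 322*(38 - 24) = 322*14 = 4508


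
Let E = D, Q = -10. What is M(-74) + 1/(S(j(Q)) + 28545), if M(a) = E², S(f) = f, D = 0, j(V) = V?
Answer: 1/28535 ≈ 3.5045e-5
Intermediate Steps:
E = 0
M(a) = 0 (M(a) = 0² = 0)
M(-74) + 1/(S(j(Q)) + 28545) = 0 + 1/(-10 + 28545) = 0 + 1/28535 = 1/28535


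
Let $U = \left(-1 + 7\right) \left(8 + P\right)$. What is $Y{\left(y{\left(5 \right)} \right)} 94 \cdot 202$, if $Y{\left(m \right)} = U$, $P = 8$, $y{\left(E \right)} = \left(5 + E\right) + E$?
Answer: $1822848$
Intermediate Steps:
$y{\left(E \right)} = 5 + 2 E$
$U = 96$ ($U = \left(-1 + 7\right) \left(8 + 8\right) = 6 \cdot 16 = 96$)
$Y{\left(m \right)} = 96$
$Y{\left(y{\left(5 \right)} \right)} 94 \cdot 202 = 96 \cdot 94 \cdot 202 = 9024 \cdot 202 = 1822848$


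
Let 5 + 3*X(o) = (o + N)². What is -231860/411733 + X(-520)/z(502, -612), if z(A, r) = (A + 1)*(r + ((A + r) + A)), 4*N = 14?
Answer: -747239051777/546748485360 ≈ -1.3667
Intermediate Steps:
N = 7/2 (N = (¼)*14 = 7/2 ≈ 3.5000)
z(A, r) = (1 + A)*(2*A + 2*r) (z(A, r) = (1 + A)*(r + (r + 2*A)) = (1 + A)*(2*A + 2*r))
X(o) = -5/3 + (7/2 + o)²/3 (X(o) = -5/3 + (o + 7/2)²/3 = -5/3 + (7/2 + o)²/3)
-231860/411733 + X(-520)/z(502, -612) = -231860/411733 + (-5/3 + (7 + 2*(-520))²/12)/(2*502 + 2*(-612) + 2*502² + 2*502*(-612)) = -231860*1/411733 + (-5/3 + (7 - 1040)²/12)/(1004 - 1224 + 2*252004 - 614448) = -231860/411733 + (-5/3 + (1/12)*(-1033)²)/(1004 - 1224 + 504008 - 614448) = -231860/411733 + (-5/3 + (1/12)*1067089)/(-110660) = -231860/411733 + (-5/3 + 1067089/12)*(-1/110660) = -231860/411733 + (1067069/12)*(-1/110660) = -231860/411733 - 1067069/1327920 = -747239051777/546748485360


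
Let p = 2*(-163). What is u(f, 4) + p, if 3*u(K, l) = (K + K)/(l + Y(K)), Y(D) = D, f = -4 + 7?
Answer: -2280/7 ≈ -325.71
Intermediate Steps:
f = 3
u(K, l) = 2*K/(3*(K + l)) (u(K, l) = ((K + K)/(l + K))/3 = ((2*K)/(K + l))/3 = (2*K/(K + l))/3 = 2*K/(3*(K + l)))
p = -326
u(f, 4) + p = (⅔)*3/(3 + 4) - 326 = (⅔)*3/7 - 326 = (⅔)*3*(⅐) - 326 = 2/7 - 326 = -2280/7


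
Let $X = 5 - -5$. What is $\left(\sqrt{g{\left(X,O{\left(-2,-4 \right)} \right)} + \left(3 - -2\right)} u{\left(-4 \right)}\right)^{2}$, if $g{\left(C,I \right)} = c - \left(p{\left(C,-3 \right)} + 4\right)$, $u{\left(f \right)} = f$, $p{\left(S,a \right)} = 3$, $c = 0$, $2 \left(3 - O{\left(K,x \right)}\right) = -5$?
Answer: $-32$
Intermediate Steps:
$O{\left(K,x \right)} = \frac{11}{2}$ ($O{\left(K,x \right)} = 3 - - \frac{5}{2} = 3 + \frac{5}{2} = \frac{11}{2}$)
$X = 10$ ($X = 5 + 5 = 10$)
$g{\left(C,I \right)} = -7$ ($g{\left(C,I \right)} = 0 - \left(3 + 4\right) = 0 - 7 = -7$)
$\left(\sqrt{g{\left(X,O{\left(-2,-4 \right)} \right)} + \left(3 - -2\right)} u{\left(-4 \right)}\right)^{2} = \left(\sqrt{-7 + \left(3 - -2\right)} \left(-4\right)\right)^{2} = \left(\sqrt{-7 + \left(3 + 2\right)} \left(-4\right)\right)^{2} = \left(\sqrt{-7 + 5} \left(-4\right)\right)^{2} = \left(\sqrt{-2} \left(-4\right)\right)^{2} = \left(i \sqrt{2} \left(-4\right)\right)^{2} = \left(- 4 i \sqrt{2}\right)^{2} = -32$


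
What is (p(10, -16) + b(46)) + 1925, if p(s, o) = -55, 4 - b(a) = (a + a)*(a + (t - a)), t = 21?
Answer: -58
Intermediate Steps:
b(a) = 4 - 42*a (b(a) = 4 - (a + a)*(a + (21 - a)) = 4 - 2*a*21 = 4 - 42*a)
(p(10, -16) + b(46)) + 1925 = (-55 + (4 - 42*46)) + 1925 = (-55 + (4 - 1932)) + 1925 = (-55 - 1928) + 1925 = -1983 + 1925 = -58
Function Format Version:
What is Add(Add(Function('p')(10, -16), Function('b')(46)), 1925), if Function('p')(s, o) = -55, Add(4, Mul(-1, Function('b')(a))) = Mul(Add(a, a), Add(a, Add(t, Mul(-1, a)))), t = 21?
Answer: -58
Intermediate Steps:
Function('b')(a) = Add(4, Mul(-42, a)) (Function('b')(a) = Add(4, Mul(-1, Mul(Add(a, a), Add(a, Add(21, Mul(-1, a)))))) = Add(4, Mul(-1, Mul(Mul(2, a), 21))) = Add(4, Mul(-1, Mul(42, a))) = Add(4, Mul(-42, a)))
Add(Add(Function('p')(10, -16), Function('b')(46)), 1925) = Add(Add(-55, Add(4, Mul(-42, 46))), 1925) = Add(Add(-55, Add(4, -1932)), 1925) = Add(Add(-55, -1928), 1925) = Add(-1983, 1925) = -58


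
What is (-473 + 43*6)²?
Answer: 46225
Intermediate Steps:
(-473 + 43*6)² = (-473 + 258)² = (-215)² = 46225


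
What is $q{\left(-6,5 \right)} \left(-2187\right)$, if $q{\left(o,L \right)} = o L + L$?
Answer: $54675$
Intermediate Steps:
$q{\left(o,L \right)} = L + L o$ ($q{\left(o,L \right)} = L o + L = L + L o$)
$q{\left(-6,5 \right)} \left(-2187\right) = 5 \left(1 - 6\right) \left(-2187\right) = 5 \left(-5\right) \left(-2187\right) = \left(-25\right) \left(-2187\right) = 54675$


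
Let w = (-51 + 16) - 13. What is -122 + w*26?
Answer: -1370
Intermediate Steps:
w = -48 (w = -35 - 13 = -48)
-122 + w*26 = -122 - 48*26 = -122 - 1248 = -1370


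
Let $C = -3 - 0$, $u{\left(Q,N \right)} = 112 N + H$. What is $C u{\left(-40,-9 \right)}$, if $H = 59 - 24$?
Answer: $2919$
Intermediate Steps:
$H = 35$ ($H = 59 - 24 = 35$)
$u{\left(Q,N \right)} = 35 + 112 N$ ($u{\left(Q,N \right)} = 112 N + 35 = 35 + 112 N$)
$C = -3$ ($C = -3 + \left(-5 + 5\right) = -3 + 0 = -3$)
$C u{\left(-40,-9 \right)} = - 3 \left(35 + 112 \left(-9\right)\right) = - 3 \left(35 - 1008\right) = \left(-3\right) \left(-973\right) = 2919$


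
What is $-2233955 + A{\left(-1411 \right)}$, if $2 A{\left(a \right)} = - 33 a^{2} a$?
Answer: $\frac{92698786613}{2} \approx 4.6349 \cdot 10^{10}$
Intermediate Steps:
$A{\left(a \right)} = - \frac{33 a^{3}}{2}$ ($A{\left(a \right)} = \frac{- 33 a^{2} a}{2} = \frac{\left(-33\right) a^{3}}{2} = - \frac{33 a^{3}}{2}$)
$-2233955 + A{\left(-1411 \right)} = -2233955 - \frac{33 \left(-1411\right)^{3}}{2} = -2233955 - - \frac{92703254523}{2} = -2233955 + \frac{92703254523}{2} = \frac{92698786613}{2}$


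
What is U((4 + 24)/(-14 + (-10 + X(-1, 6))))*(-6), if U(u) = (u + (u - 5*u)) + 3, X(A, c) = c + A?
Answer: -846/19 ≈ -44.526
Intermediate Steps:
X(A, c) = A + c
U(u) = 3 - 3*u (U(u) = (u - 4*u) + 3 = -3*u + 3 = 3 - 3*u)
U((4 + 24)/(-14 + (-10 + X(-1, 6))))*(-6) = (3 - 3*(4 + 24)/(-14 + (-10 + (-1 + 6))))*(-6) = (3 - 84/(-14 + (-10 + 5)))*(-6) = (3 - 84/(-14 - 5))*(-6) = (3 - 84/(-19))*(-6) = (3 - 84*(-1)/19)*(-6) = (3 - 3*(-28/19))*(-6) = (3 + 84/19)*(-6) = (141/19)*(-6) = -846/19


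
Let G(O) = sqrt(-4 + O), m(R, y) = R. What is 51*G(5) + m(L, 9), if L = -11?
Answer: 40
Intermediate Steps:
51*G(5) + m(L, 9) = 51*sqrt(-4 + 5) - 11 = 51*sqrt(1) - 11 = 51*1 - 11 = 51 - 11 = 40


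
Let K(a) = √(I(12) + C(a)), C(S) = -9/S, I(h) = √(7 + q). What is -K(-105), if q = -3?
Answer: -√2555/35 ≈ -1.4442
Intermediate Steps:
I(h) = 2 (I(h) = √(7 - 3) = √4 = 2)
K(a) = √(2 - 9/a)
-K(-105) = -√(2 - 9/(-105)) = -√(2 - 9*(-1/105)) = -√(2 + 3/35) = -√(73/35) = -√2555/35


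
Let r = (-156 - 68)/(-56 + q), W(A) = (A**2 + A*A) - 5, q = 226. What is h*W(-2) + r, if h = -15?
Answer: -3937/85 ≈ -46.318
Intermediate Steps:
W(A) = -5 + 2*A**2 (W(A) = (A**2 + A**2) - 5 = 2*A**2 - 5 = -5 + 2*A**2)
r = -112/85 (r = (-156 - 68)/(-56 + 226) = -224/170 = -224*1/170 = -112/85 ≈ -1.3176)
h*W(-2) + r = -15*(-5 + 2*(-2)**2) - 112/85 = -15*(-5 + 2*4) - 112/85 = -15*(-5 + 8) - 112/85 = -15*3 - 112/85 = -45 - 112/85 = -3937/85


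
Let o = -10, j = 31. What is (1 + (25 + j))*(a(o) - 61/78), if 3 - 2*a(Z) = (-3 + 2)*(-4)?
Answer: -950/13 ≈ -73.077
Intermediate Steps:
a(Z) = -½ (a(Z) = 3/2 - (-3 + 2)*(-4)/2 = 3/2 - (-1)*(-4)/2 = 3/2 - ½*4 = 3/2 - 2 = -½)
(1 + (25 + j))*(a(o) - 61/78) = (1 + (25 + 31))*(-½ - 61/78) = (1 + 56)*(-½ - 61*1/78) = 57*(-½ - 61/78) = 57*(-50/39) = -950/13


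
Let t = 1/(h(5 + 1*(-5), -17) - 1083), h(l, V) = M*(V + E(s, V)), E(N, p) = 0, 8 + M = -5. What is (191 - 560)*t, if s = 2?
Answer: 369/862 ≈ 0.42807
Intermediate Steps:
M = -13 (M = -8 - 5 = -13)
h(l, V) = -13*V (h(l, V) = -13*(V + 0) = -13*V)
t = -1/862 (t = 1/(-13*(-17) - 1083) = 1/(221 - 1083) = 1/(-862) = -1/862 ≈ -0.0011601)
(191 - 560)*t = (191 - 560)*(-1/862) = -369*(-1/862) = 369/862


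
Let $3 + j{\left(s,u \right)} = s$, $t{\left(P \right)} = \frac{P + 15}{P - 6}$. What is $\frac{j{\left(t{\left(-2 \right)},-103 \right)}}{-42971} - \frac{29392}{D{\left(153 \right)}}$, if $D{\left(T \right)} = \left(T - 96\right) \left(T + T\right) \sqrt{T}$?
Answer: $\frac{37}{343768} - \frac{14696 \sqrt{17}}{444771} \approx -0.13613$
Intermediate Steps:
$t{\left(P \right)} = \frac{15 + P}{-6 + P}$
$j{\left(s,u \right)} = -3 + s$
$D{\left(T \right)} = 2 T^{\frac{3}{2}} \left(-96 + T\right)$ ($D{\left(T \right)} = \left(-96 + T\right) 2 T \sqrt{T} = 2 T \left(-96 + T\right) \sqrt{T} = 2 T^{\frac{3}{2}} \left(-96 + T\right)$)
$\frac{j{\left(t{\left(-2 \right)},-103 \right)}}{-42971} - \frac{29392}{D{\left(153 \right)}} = \frac{-3 + \frac{15 - 2}{-6 - 2}}{-42971} - \frac{29392}{2 \cdot 153^{\frac{3}{2}} \left(-96 + 153\right)} = \left(-3 + \frac{1}{-8} \cdot 13\right) \left(- \frac{1}{42971}\right) - \frac{29392}{2 \cdot 459 \sqrt{17} \cdot 57} = \left(-3 - \frac{13}{8}\right) \left(- \frac{1}{42971}\right) - \frac{29392}{52326 \sqrt{17}} = \left(-3 - \frac{13}{8}\right) \left(- \frac{1}{42971}\right) - 29392 \frac{\sqrt{17}}{889542} = \left(- \frac{37}{8}\right) \left(- \frac{1}{42971}\right) - \frac{14696 \sqrt{17}}{444771} = \frac{37}{343768} - \frac{14696 \sqrt{17}}{444771}$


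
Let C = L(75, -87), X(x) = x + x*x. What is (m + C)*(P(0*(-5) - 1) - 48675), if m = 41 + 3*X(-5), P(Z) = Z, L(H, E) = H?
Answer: -8566976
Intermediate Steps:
X(x) = x + x²
C = 75
m = 101 (m = 41 + 3*(-5*(1 - 5)) = 41 + 3*(-5*(-4)) = 41 + 3*20 = 41 + 60 = 101)
(m + C)*(P(0*(-5) - 1) - 48675) = (101 + 75)*((0*(-5) - 1) - 48675) = 176*((0 - 1) - 48675) = 176*(-1 - 48675) = 176*(-48676) = -8566976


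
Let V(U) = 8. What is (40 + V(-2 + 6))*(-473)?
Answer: -22704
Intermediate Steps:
(40 + V(-2 + 6))*(-473) = (40 + 8)*(-473) = 48*(-473) = -22704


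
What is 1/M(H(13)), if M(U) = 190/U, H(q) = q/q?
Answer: 1/190 ≈ 0.0052632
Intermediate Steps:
H(q) = 1
1/M(H(13)) = 1/(190/1) = 1/(190*1) = 1/190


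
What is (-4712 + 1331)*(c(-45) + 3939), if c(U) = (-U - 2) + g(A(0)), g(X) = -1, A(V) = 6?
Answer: -13459761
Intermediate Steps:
c(U) = -3 - U (c(U) = (-U - 2) - 1 = (-2 - U) - 1 = -3 - U)
(-4712 + 1331)*(c(-45) + 3939) = (-4712 + 1331)*((-3 - 1*(-45)) + 3939) = -3381*((-3 + 45) + 3939) = -3381*(42 + 3939) = -3381*3981 = -13459761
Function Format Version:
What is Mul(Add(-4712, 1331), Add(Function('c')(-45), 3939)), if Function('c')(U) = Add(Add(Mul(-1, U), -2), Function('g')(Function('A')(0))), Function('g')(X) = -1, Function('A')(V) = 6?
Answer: -13459761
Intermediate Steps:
Function('c')(U) = Add(-3, Mul(-1, U)) (Function('c')(U) = Add(Add(Mul(-1, U), -2), -1) = Add(Add(-2, Mul(-1, U)), -1) = Add(-3, Mul(-1, U)))
Mul(Add(-4712, 1331), Add(Function('c')(-45), 3939)) = Mul(Add(-4712, 1331), Add(Add(-3, Mul(-1, -45)), 3939)) = Mul(-3381, Add(Add(-3, 45), 3939)) = Mul(-3381, Add(42, 3939)) = Mul(-3381, 3981) = -13459761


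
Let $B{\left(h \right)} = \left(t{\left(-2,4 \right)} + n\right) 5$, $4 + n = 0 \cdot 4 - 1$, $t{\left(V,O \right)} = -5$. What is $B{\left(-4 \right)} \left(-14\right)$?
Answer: $700$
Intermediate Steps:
$n = -5$ ($n = -4 + \left(0 \cdot 4 - 1\right) = -4 + \left(0 - 1\right) = -4 - 1 = -5$)
$B{\left(h \right)} = -50$ ($B{\left(h \right)} = \left(-5 - 5\right) 5 = \left(-10\right) 5 = -50$)
$B{\left(-4 \right)} \left(-14\right) = \left(-50\right) \left(-14\right) = 700$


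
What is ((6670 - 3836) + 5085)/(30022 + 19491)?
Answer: 7919/49513 ≈ 0.15994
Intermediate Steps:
((6670 - 3836) + 5085)/(30022 + 19491) = (2834 + 5085)/49513 = 7919*(1/49513) = 7919/49513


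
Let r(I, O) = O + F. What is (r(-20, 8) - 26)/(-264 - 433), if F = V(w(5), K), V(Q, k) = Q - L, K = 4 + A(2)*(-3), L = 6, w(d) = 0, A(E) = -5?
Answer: 24/697 ≈ 0.034433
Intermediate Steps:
K = 19 (K = 4 - 5*(-3) = 4 + 15 = 19)
V(Q, k) = -6 + Q (V(Q, k) = Q - 1*6 = Q - 6 = -6 + Q)
F = -6 (F = -6 + 0 = -6)
r(I, O) = -6 + O (r(I, O) = O - 6 = -6 + O)
(r(-20, 8) - 26)/(-264 - 433) = ((-6 + 8) - 26)/(-264 - 433) = (2 - 26)/(-697) = -24*(-1/697) = 24/697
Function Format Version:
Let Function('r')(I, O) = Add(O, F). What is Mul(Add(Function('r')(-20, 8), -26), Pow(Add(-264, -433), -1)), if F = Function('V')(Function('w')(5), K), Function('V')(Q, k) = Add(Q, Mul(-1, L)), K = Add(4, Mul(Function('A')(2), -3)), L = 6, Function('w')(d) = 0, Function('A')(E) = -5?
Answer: Rational(24, 697) ≈ 0.034433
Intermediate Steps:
K = 19 (K = Add(4, Mul(-5, -3)) = Add(4, 15) = 19)
Function('V')(Q, k) = Add(-6, Q) (Function('V')(Q, k) = Add(Q, Mul(-1, 6)) = Add(Q, -6) = Add(-6, Q))
F = -6 (F = Add(-6, 0) = -6)
Function('r')(I, O) = Add(-6, O) (Function('r')(I, O) = Add(O, -6) = Add(-6, O))
Mul(Add(Function('r')(-20, 8), -26), Pow(Add(-264, -433), -1)) = Mul(Add(Add(-6, 8), -26), Pow(Add(-264, -433), -1)) = Mul(Add(2, -26), Pow(-697, -1)) = Mul(-24, Rational(-1, 697)) = Rational(24, 697)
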